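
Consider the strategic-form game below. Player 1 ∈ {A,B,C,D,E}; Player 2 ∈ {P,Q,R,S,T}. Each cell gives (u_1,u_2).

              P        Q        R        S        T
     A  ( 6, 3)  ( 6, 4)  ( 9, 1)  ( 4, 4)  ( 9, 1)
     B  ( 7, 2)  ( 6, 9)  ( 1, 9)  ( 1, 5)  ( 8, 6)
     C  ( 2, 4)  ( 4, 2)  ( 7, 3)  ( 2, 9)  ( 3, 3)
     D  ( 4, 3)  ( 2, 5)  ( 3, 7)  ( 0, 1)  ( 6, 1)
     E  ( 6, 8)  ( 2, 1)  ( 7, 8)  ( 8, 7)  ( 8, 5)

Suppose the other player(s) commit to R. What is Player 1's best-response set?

argmax u_1 = {A}

u_1(A vs R) = 9
u_1(B vs R) = 1
u_1(C vs R) = 7
u_1(D vs R) = 3
u_1(E vs R) = 7
max payoff 9 at {A}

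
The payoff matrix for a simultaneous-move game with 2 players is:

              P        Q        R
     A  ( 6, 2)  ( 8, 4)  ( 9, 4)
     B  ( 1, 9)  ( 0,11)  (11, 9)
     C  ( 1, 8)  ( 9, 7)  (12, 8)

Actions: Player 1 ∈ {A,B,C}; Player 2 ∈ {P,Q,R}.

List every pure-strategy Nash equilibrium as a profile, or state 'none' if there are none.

Nash profiles: (C,R)

(A,P): not NE [P2→R gives 4>2]
(A,Q): not NE [P1→C gives 9>8]
(A,R): not NE [P1→C gives 12>9]
(B,P): not NE [P1→A gives 6>1; P2→Q gives 11>9]
(B,Q): not NE [P1→C gives 9>0]
(B,R): not NE [P1→C gives 12>11; P2→Q gives 11>9]
(C,P): not NE [P1→A gives 6>1]
(C,Q): not NE [P2→R gives 8>7]
(C,R): NE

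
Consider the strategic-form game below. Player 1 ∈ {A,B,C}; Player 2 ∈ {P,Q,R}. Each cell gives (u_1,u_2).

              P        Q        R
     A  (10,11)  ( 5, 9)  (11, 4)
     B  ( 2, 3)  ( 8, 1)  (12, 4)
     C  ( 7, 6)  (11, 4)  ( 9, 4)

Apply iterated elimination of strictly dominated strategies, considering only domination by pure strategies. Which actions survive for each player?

P2 drop Q (P beats it: A:11>9 B:3>1 C:6>4)
P1 drop C (A beats it: P:10>7 R:11>9)
P1→{A,B} P2→{P,R}

Remaining: P1:{A,B} P2:{P,R}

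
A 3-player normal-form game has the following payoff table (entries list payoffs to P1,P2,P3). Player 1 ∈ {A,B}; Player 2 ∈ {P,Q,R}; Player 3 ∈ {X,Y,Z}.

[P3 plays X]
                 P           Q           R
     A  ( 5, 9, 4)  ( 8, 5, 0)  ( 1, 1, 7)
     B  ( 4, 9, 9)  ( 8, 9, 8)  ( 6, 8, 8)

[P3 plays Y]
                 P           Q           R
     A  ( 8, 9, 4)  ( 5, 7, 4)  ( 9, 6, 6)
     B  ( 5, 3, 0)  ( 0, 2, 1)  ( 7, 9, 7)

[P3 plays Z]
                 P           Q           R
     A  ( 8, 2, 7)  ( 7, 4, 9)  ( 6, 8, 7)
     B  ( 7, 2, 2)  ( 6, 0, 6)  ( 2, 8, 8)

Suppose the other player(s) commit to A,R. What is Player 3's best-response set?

argmax u_3 = {X,Z}

u_3(X vs A,R) = 7
u_3(Y vs A,R) = 6
u_3(Z vs A,R) = 7
max payoff 7 at {X,Z}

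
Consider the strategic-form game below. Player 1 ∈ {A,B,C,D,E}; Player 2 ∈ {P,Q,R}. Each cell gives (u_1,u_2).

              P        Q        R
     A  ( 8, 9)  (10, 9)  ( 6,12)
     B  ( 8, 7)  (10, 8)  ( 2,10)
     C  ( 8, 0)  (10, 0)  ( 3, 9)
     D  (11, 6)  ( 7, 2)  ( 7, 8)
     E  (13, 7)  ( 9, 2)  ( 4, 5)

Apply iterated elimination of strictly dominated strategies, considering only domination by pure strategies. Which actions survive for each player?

Survivors P1:{D,E} P2:{P,R}

P2 drop Q (R beats it: A:12>9 B:10>8 C:9>0 D:8>2 E:5>2)
P1 drop A (D beats it: P:11>8 R:7>6)
P1 drop B (D beats it: P:11>8 R:7>2)
P1 drop C (D beats it: P:11>8 R:7>3)
P1→{D,E} P2→{P,R}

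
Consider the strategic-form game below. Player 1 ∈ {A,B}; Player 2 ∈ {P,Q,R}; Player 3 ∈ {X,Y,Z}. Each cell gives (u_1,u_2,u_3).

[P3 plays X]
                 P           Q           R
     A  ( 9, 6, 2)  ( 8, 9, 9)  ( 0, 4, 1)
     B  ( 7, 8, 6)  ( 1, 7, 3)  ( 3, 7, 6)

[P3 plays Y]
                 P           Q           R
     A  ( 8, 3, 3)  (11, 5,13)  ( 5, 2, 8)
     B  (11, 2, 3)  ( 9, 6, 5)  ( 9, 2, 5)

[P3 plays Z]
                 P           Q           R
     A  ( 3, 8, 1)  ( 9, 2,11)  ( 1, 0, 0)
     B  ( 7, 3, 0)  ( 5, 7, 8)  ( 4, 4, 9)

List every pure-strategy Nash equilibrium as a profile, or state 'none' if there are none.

(A,P,X): not NE [P2→Q gives 9>6; P3→Y gives 3>2]
(A,P,Y): not NE [P1→B gives 11>8; P2→Q gives 5>3]
(A,P,Z): not NE [P1→B gives 7>3; P3→Y gives 3>1]
(A,Q,X): not NE [P3→Y gives 13>9]
(A,Q,Y): NE
(A,Q,Z): not NE [P2→P gives 8>2; P3→Y gives 13>11]
(A,R,X): not NE [P1→B gives 3>0; P2→Q gives 9>4; P3→Y gives 8>1]
(A,R,Y): not NE [P1→B gives 9>5; P2→Q gives 5>2]
(A,R,Z): not NE [P1→B gives 4>1; P2→P gives 8>0; P3→Y gives 8>0]
(B,P,X): not NE [P1→A gives 9>7]
(B,P,Y): not NE [P2→Q gives 6>2; P3→X gives 6>3]
(B,P,Z): not NE [P2→Q gives 7>3; P3→X gives 6>0]
(B,Q,X): not NE [P1→A gives 8>1; P2→P gives 8>7; P3→Z gives 8>3]
(B,Q,Y): not NE [P1→A gives 11>9; P3→Z gives 8>5]
(B,Q,Z): not NE [P1→A gives 9>5]
(B,R,X): not NE [P2→P gives 8>7; P3→Z gives 9>6]
(B,R,Y): not NE [P2→Q gives 6>2; P3→Z gives 9>5]
(B,R,Z): not NE [P2→Q gives 7>4]

Nash profiles: (A,Q,Y)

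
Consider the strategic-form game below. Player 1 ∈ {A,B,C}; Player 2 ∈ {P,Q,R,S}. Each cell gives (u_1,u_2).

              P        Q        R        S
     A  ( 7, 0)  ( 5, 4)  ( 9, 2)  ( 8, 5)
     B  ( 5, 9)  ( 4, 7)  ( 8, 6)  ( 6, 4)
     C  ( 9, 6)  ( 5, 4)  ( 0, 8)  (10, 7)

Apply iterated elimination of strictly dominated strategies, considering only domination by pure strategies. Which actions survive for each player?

Survivors P1:{A,C} P2:{R,S}

P1 drop B (A beats it: P:7>5 Q:5>4 R:9>8 S:8>6)
P2 drop P (R beats it: A:2>0 C:8>6)
P2 drop Q (S beats it: A:5>4 C:7>4)
P1→{A,C} P2→{R,S}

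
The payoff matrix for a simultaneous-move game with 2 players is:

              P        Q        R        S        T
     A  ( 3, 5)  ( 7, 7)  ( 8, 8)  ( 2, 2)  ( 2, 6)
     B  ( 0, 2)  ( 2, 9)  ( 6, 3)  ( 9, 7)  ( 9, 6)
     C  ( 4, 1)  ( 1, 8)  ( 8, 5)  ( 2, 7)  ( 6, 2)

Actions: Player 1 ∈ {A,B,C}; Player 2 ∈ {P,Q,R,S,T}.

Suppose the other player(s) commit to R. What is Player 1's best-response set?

P1 best: {A,C}

u_1(A vs R) = 8
u_1(B vs R) = 6
u_1(C vs R) = 8
max payoff 8 at {A,C}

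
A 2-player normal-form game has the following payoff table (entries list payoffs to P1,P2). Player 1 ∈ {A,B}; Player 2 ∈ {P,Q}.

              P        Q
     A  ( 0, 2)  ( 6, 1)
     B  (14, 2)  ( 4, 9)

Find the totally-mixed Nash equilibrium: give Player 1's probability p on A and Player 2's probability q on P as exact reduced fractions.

P1 indiff ⇒ q·0+(1-q)·6 = q·14+(1-q)·4 ⇒ q(-14) = (1-q)(-2) ⇒ q = 1/8
P2 indiff ⇒ p·2+(1-p)·2 = p·1+(1-p)·9 ⇒ p(1) = (1-p)(7) ⇒ p = 7/8

(p,q) = (7/8, 1/8)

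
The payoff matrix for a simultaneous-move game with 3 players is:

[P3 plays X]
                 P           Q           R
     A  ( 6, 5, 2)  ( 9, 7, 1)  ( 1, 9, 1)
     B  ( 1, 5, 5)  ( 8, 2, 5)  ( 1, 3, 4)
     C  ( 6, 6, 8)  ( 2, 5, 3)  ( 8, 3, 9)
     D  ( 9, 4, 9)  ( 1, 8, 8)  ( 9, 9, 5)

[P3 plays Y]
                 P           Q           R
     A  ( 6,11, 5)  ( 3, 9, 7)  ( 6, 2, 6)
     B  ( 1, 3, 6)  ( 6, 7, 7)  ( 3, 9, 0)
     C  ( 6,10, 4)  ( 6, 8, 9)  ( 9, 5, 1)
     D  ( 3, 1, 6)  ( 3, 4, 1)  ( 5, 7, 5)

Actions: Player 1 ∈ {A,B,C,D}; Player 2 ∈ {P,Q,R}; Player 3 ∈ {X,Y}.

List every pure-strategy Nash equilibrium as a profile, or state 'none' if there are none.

Nash profiles: (A,P,Y), (D,R,X)

(A,P,X): not NE [P1→D gives 9>6; P2→R gives 9>5; P3→Y gives 5>2]
(A,P,Y): NE
(A,Q,X): not NE [P2→R gives 9>7; P3→Y gives 7>1]
(A,Q,Y): not NE [P1→C gives 6>3; P2→P gives 11>9]
(A,R,X): not NE [P1→D gives 9>1; P3→Y gives 6>1]
(A,R,Y): not NE [P1→C gives 9>6; P2→P gives 11>2]
(B,P,X): not NE [P1→D gives 9>1; P3→Y gives 6>5]
(B,P,Y): not NE [P1→C gives 6>1; P2→R gives 9>3]
(B,Q,X): not NE [P1→A gives 9>8; P2→P gives 5>2; P3→Y gives 7>5]
(B,Q,Y): not NE [P2→R gives 9>7]
(B,R,X): not NE [P1→D gives 9>1; P2→P gives 5>3]
(B,R,Y): not NE [P1→C gives 9>3; P3→X gives 4>0]
(C,P,X): not NE [P1→D gives 9>6]
(C,P,Y): not NE [P3→X gives 8>4]
(C,Q,X): not NE [P1→A gives 9>2; P2→P gives 6>5; P3→Y gives 9>3]
(C,Q,Y): not NE [P2→P gives 10>8]
(C,R,X): not NE [P1→D gives 9>8; P2→P gives 6>3]
(C,R,Y): not NE [P2→P gives 10>5; P3→X gives 9>1]
(D,P,X): not NE [P2→R gives 9>4]
(D,P,Y): not NE [P1→C gives 6>3; P2→R gives 7>1; P3→X gives 9>6]
(D,Q,X): not NE [P1→A gives 9>1; P2→R gives 9>8]
(D,Q,Y): not NE [P1→C gives 6>3; P2→R gives 7>4; P3→X gives 8>1]
(D,R,X): NE
(D,R,Y): not NE [P1→C gives 9>5]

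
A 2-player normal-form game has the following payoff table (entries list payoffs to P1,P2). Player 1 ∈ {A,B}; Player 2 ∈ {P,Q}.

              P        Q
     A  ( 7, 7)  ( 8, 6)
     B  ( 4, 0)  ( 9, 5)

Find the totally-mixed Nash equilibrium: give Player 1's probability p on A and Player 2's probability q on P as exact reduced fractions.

P1 indiff ⇒ q·7+(1-q)·8 = q·4+(1-q)·9 ⇒ q(3) = (1-q)(1) ⇒ q = 1/4
P2 indiff ⇒ p·7+(1-p)·0 = p·6+(1-p)·5 ⇒ p(1) = (1-p)(5) ⇒ p = 5/6

P1 mixes 5/6 on A; P2 mixes 1/4 on P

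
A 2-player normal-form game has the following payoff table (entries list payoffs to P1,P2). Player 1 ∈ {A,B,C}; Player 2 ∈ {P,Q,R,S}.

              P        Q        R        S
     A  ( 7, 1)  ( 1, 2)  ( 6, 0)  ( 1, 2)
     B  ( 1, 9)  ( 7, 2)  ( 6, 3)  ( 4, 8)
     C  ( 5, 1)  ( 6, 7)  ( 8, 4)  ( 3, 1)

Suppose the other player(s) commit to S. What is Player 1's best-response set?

u_1(A vs S) = 1
u_1(B vs S) = 4
u_1(C vs S) = 3
max payoff 4 at {B}

BR_1 = {B}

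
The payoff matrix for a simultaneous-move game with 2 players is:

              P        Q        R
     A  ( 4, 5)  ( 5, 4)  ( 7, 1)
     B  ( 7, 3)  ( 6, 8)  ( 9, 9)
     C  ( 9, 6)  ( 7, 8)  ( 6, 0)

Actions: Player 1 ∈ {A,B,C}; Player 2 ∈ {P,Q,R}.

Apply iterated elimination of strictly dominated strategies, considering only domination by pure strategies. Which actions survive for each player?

Remaining: P1:{B,C} P2:{Q,R}

P1 drop A (B beats it: P:7>4 Q:6>5 R:9>7)
P2 drop P (Q beats it: B:8>3 C:8>6)
P1→{B,C} P2→{Q,R}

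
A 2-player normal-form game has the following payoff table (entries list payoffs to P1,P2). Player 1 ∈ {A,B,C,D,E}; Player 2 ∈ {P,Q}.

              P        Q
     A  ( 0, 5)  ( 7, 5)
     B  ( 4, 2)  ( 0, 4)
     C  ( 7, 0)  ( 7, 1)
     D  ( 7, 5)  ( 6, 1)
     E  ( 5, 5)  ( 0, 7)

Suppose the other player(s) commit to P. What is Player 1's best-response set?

u_1(A vs P) = 0
u_1(B vs P) = 4
u_1(C vs P) = 7
u_1(D vs P) = 7
u_1(E vs P) = 5
max payoff 7 at {C,D}

argmax u_1 = {C,D}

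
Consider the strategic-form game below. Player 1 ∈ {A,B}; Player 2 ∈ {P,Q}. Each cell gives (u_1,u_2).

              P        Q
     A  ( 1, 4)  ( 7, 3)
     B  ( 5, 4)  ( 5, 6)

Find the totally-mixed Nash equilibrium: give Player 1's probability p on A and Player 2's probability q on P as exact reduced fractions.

p=2/3, q=1/3

P1 indiff ⇒ q·1+(1-q)·7 = q·5+(1-q)·5 ⇒ q(-4) = (1-q)(-2) ⇒ q = 1/3
P2 indiff ⇒ p·4+(1-p)·4 = p·3+(1-p)·6 ⇒ p(1) = (1-p)(2) ⇒ p = 2/3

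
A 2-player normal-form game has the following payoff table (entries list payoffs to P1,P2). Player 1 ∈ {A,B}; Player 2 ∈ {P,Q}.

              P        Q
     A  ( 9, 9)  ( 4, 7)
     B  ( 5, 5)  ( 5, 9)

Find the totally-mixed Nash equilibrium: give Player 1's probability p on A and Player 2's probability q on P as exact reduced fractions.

P1 indiff ⇒ q·9+(1-q)·4 = q·5+(1-q)·5 ⇒ q(4) = (1-q)(1) ⇒ q = 1/5
P2 indiff ⇒ p·9+(1-p)·5 = p·7+(1-p)·9 ⇒ p(2) = (1-p)(4) ⇒ p = 2/3

(p,q) = (2/3, 1/5)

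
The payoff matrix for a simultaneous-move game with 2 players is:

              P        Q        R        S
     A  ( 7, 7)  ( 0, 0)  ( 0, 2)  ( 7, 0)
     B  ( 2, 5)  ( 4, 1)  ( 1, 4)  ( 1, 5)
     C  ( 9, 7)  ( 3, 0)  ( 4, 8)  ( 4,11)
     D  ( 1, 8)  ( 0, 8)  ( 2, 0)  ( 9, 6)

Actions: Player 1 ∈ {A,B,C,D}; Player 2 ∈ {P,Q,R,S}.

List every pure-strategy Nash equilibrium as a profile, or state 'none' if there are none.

No pure NE.

(A,P): not NE [P1→C gives 9>7]
(A,Q): not NE [P1→B gives 4>0; P2→P gives 7>0]
(A,R): not NE [P1→C gives 4>0; P2→P gives 7>2]
(A,S): not NE [P1→D gives 9>7; P2→P gives 7>0]
(B,P): not NE [P1→C gives 9>2]
(B,Q): not NE [P2→S gives 5>1]
(B,R): not NE [P1→C gives 4>1; P2→S gives 5>4]
(B,S): not NE [P1→D gives 9>1]
(C,P): not NE [P2→S gives 11>7]
(C,Q): not NE [P1→B gives 4>3; P2→S gives 11>0]
(C,R): not NE [P2→S gives 11>8]
(C,S): not NE [P1→D gives 9>4]
(D,P): not NE [P1→C gives 9>1]
(D,Q): not NE [P1→B gives 4>0]
(D,R): not NE [P1→C gives 4>2; P2→Q gives 8>0]
(D,S): not NE [P2→Q gives 8>6]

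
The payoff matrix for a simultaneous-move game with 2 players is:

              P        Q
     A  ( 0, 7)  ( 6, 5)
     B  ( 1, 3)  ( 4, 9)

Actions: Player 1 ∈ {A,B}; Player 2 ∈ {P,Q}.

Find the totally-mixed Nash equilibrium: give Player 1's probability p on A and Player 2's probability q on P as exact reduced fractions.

P1 indiff ⇒ q·0+(1-q)·6 = q·1+(1-q)·4 ⇒ q(-1) = (1-q)(-2) ⇒ q = 2/3
P2 indiff ⇒ p·7+(1-p)·3 = p·5+(1-p)·9 ⇒ p(2) = (1-p)(6) ⇒ p = 3/4

(p,q) = (3/4, 2/3)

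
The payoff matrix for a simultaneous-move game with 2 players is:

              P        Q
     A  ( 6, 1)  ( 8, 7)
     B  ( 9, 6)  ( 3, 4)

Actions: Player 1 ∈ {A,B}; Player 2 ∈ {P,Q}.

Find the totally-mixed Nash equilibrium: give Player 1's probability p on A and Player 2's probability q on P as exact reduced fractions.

P1 indiff ⇒ q·6+(1-q)·8 = q·9+(1-q)·3 ⇒ q(-3) = (1-q)(-5) ⇒ q = 5/8
P2 indiff ⇒ p·1+(1-p)·6 = p·7+(1-p)·4 ⇒ p(-6) = (1-p)(-2) ⇒ p = 1/4

P1 mixes 1/4 on A; P2 mixes 5/8 on P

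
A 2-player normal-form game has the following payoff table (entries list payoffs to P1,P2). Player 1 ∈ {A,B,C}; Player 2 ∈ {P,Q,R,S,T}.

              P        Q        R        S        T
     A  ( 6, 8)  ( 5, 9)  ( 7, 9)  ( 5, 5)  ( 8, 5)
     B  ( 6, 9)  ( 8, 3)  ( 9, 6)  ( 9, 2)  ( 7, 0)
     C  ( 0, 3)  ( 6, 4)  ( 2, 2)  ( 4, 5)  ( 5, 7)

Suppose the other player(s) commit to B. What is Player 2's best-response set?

u_2(P vs B) = 9
u_2(Q vs B) = 3
u_2(R vs B) = 6
u_2(S vs B) = 2
u_2(T vs B) = 0
max payoff 9 at {P}

P2 best: {P}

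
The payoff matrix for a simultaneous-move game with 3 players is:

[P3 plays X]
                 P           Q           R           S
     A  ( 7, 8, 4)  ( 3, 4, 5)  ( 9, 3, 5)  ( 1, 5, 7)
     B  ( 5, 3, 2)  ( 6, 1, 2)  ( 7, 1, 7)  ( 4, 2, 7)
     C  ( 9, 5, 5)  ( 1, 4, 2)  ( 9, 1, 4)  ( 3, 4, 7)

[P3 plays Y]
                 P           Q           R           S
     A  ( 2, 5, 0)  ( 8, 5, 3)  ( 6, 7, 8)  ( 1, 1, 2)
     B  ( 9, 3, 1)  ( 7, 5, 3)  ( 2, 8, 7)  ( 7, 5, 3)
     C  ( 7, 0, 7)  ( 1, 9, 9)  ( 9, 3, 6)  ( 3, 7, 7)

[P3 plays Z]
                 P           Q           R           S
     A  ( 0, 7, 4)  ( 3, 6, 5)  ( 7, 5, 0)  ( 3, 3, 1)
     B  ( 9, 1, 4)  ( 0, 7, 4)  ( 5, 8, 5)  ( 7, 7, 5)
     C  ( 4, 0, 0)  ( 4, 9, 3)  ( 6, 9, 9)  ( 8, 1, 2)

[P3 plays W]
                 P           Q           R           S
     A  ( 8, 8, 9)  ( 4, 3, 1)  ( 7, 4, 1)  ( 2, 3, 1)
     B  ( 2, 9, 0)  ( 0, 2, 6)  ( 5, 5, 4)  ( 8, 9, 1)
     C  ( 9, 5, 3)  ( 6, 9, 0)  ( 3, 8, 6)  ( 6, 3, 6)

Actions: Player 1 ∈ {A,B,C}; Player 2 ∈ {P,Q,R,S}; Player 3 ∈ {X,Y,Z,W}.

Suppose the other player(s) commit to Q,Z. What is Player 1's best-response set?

u_1(A vs Q,Z) = 3
u_1(B vs Q,Z) = 0
u_1(C vs Q,Z) = 4
max payoff 4 at {C}

BR_1 = {C}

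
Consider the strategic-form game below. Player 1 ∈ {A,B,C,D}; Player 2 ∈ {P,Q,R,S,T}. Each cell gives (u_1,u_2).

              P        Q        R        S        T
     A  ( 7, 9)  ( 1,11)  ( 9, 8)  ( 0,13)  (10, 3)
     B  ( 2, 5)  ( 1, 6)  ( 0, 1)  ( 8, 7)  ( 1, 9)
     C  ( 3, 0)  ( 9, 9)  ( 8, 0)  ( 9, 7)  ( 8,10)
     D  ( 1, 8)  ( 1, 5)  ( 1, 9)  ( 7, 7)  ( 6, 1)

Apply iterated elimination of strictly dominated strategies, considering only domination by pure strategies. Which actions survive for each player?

Survivors P1:{A,C} P2:{Q,S,T}

P1 drop B (C beats it: P:3>2 Q:9>1 R:8>0 S:9>8 T:8>1)
P1 drop D (C beats it: P:3>1 Q:9>1 R:8>1 S:9>7 T:8>6)
P2 drop P (Q beats it: A:11>9 C:9>0)
P2 drop R (Q beats it: A:11>8 C:9>0)
P1→{A,C} P2→{Q,S,T}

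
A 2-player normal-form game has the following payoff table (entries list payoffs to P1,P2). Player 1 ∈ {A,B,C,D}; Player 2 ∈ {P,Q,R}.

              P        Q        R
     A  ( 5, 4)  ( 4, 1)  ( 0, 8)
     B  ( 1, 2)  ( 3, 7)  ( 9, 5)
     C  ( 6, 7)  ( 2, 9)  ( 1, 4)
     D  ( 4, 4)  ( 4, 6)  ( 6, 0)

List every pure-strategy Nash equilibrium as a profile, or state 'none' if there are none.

(A,P): not NE [P1→C gives 6>5; P2→R gives 8>4]
(A,Q): not NE [P2→R gives 8>1]
(A,R): not NE [P1→B gives 9>0]
(B,P): not NE [P1→C gives 6>1; P2→Q gives 7>2]
(B,Q): not NE [P1→D gives 4>3]
(B,R): not NE [P2→Q gives 7>5]
(C,P): not NE [P2→Q gives 9>7]
(C,Q): not NE [P1→D gives 4>2]
(C,R): not NE [P1→B gives 9>1; P2→Q gives 9>4]
(D,P): not NE [P1→C gives 6>4; P2→Q gives 6>4]
(D,Q): NE
(D,R): not NE [P1→B gives 9>6; P2→Q gives 6>0]

NE set: (D,Q)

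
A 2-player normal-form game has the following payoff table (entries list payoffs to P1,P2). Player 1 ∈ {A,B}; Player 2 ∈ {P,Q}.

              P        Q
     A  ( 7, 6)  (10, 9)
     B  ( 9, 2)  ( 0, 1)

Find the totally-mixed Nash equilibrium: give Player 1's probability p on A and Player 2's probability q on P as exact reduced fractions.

P1 indiff ⇒ q·7+(1-q)·10 = q·9+(1-q)·0 ⇒ q(-2) = (1-q)(-10) ⇒ q = 5/6
P2 indiff ⇒ p·6+(1-p)·2 = p·9+(1-p)·1 ⇒ p(-3) = (1-p)(-1) ⇒ p = 1/4

p=1/4, q=5/6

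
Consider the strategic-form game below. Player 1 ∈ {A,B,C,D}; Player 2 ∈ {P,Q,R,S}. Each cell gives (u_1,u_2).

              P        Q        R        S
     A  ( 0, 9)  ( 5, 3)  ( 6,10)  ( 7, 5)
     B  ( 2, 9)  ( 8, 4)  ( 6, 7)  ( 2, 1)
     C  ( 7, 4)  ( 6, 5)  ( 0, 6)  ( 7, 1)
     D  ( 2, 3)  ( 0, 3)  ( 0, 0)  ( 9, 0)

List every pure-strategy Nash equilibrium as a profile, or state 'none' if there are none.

(A,P): not NE [P1→C gives 7>0; P2→R gives 10>9]
(A,Q): not NE [P1→B gives 8>5; P2→R gives 10>3]
(A,R): NE
(A,S): not NE [P1→D gives 9>7; P2→R gives 10>5]
(B,P): not NE [P1→C gives 7>2]
(B,Q): not NE [P2→P gives 9>4]
(B,R): not NE [P2→P gives 9>7]
(B,S): not NE [P1→D gives 9>2; P2→P gives 9>1]
(C,P): not NE [P2→R gives 6>4]
(C,Q): not NE [P1→B gives 8>6; P2→R gives 6>5]
(C,R): not NE [P1→B gives 6>0]
(C,S): not NE [P1→D gives 9>7; P2→R gives 6>1]
(D,P): not NE [P1→C gives 7>2]
(D,Q): not NE [P1→B gives 8>0]
(D,R): not NE [P1→B gives 6>0; P2→Q gives 3>0]
(D,S): not NE [P2→Q gives 3>0]

Nash profiles: (A,R)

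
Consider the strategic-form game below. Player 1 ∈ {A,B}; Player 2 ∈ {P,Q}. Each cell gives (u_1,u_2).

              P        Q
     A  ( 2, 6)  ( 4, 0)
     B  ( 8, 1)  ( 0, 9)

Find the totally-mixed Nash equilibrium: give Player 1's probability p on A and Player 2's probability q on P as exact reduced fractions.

P1 indiff ⇒ q·2+(1-q)·4 = q·8+(1-q)·0 ⇒ q(-6) = (1-q)(-4) ⇒ q = 2/5
P2 indiff ⇒ p·6+(1-p)·1 = p·0+(1-p)·9 ⇒ p(6) = (1-p)(8) ⇒ p = 4/7

P1 mixes 4/7 on A; P2 mixes 2/5 on P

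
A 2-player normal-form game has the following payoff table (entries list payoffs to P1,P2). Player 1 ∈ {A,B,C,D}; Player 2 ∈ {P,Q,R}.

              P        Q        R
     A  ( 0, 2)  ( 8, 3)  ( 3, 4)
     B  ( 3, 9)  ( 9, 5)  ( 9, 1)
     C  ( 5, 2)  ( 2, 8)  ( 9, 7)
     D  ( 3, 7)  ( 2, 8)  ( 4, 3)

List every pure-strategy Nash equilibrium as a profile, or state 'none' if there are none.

(A,P): not NE [P1→C gives 5>0; P2→R gives 4>2]
(A,Q): not NE [P1→B gives 9>8; P2→R gives 4>3]
(A,R): not NE [P1→C gives 9>3]
(B,P): not NE [P1→C gives 5>3]
(B,Q): not NE [P2→P gives 9>5]
(B,R): not NE [P2→P gives 9>1]
(C,P): not NE [P2→Q gives 8>2]
(C,Q): not NE [P1→B gives 9>2]
(C,R): not NE [P2→Q gives 8>7]
(D,P): not NE [P1→C gives 5>3; P2→Q gives 8>7]
(D,Q): not NE [P1→B gives 9>2]
(D,R): not NE [P1→C gives 9>4; P2→Q gives 8>3]

Equilibria: none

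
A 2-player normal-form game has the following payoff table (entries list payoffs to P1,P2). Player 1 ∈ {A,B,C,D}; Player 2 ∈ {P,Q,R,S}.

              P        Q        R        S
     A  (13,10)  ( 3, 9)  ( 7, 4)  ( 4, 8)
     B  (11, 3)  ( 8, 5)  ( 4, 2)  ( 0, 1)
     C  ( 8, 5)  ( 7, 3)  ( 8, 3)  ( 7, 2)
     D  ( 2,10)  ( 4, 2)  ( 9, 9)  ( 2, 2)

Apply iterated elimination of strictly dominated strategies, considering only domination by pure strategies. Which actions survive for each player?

P2 drop R (P beats it: A:10>4 B:3>2 C:5>3 D:10>9)
P1 drop D (C beats it: P:8>2 Q:7>4 S:7>2)
P2 drop S (P beats it: A:10>8 B:3>1 C:5>2)
P1 drop C (B beats it: P:11>8 Q:8>7)
P1→{A,B} P2→{P,Q}

Remaining: P1:{A,B} P2:{P,Q}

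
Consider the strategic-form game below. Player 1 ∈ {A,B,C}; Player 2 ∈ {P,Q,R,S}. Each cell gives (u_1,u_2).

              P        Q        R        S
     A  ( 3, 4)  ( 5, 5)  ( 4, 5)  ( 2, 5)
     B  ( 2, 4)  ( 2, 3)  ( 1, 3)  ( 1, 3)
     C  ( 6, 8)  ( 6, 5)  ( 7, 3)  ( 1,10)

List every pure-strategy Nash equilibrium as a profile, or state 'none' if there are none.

NE set: (A,S)

(A,P): not NE [P1→C gives 6>3; P2→S gives 5>4]
(A,Q): not NE [P1→C gives 6>5]
(A,R): not NE [P1→C gives 7>4]
(A,S): NE
(B,P): not NE [P1→C gives 6>2]
(B,Q): not NE [P1→C gives 6>2; P2→P gives 4>3]
(B,R): not NE [P1→C gives 7>1; P2→P gives 4>3]
(B,S): not NE [P1→A gives 2>1; P2→P gives 4>3]
(C,P): not NE [P2→S gives 10>8]
(C,Q): not NE [P2→S gives 10>5]
(C,R): not NE [P2→S gives 10>3]
(C,S): not NE [P1→A gives 2>1]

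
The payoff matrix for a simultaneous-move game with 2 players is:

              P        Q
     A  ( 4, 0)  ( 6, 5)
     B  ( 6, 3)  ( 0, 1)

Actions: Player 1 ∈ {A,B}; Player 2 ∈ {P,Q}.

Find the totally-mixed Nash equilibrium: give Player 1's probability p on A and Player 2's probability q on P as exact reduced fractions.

(p,q) = (2/7, 3/4)

P1 indiff ⇒ q·4+(1-q)·6 = q·6+(1-q)·0 ⇒ q(-2) = (1-q)(-6) ⇒ q = 3/4
P2 indiff ⇒ p·0+(1-p)·3 = p·5+(1-p)·1 ⇒ p(-5) = (1-p)(-2) ⇒ p = 2/7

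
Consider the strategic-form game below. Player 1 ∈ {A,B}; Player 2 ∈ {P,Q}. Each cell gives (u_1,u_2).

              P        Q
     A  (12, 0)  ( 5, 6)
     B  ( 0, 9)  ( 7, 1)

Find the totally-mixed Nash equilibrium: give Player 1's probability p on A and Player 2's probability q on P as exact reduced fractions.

P1 indiff ⇒ q·12+(1-q)·5 = q·0+(1-q)·7 ⇒ q(12) = (1-q)(2) ⇒ q = 1/7
P2 indiff ⇒ p·0+(1-p)·9 = p·6+(1-p)·1 ⇒ p(-6) = (1-p)(-8) ⇒ p = 4/7

p=4/7, q=1/7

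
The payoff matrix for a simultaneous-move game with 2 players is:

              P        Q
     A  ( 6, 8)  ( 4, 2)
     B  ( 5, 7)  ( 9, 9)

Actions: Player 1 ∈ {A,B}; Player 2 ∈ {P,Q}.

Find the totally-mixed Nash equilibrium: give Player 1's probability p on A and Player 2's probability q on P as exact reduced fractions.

P1 indiff ⇒ q·6+(1-q)·4 = q·5+(1-q)·9 ⇒ q(1) = (1-q)(5) ⇒ q = 5/6
P2 indiff ⇒ p·8+(1-p)·7 = p·2+(1-p)·9 ⇒ p(6) = (1-p)(2) ⇒ p = 1/4

P1 mixes 1/4 on A; P2 mixes 5/6 on P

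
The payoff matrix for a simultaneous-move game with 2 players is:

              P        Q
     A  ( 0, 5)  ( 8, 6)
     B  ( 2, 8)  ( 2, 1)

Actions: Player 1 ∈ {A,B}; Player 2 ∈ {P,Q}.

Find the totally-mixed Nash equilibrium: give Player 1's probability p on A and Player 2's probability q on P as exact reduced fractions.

P1 indiff ⇒ q·0+(1-q)·8 = q·2+(1-q)·2 ⇒ q(-2) = (1-q)(-6) ⇒ q = 3/4
P2 indiff ⇒ p·5+(1-p)·8 = p·6+(1-p)·1 ⇒ p(-1) = (1-p)(-7) ⇒ p = 7/8

p=7/8, q=3/4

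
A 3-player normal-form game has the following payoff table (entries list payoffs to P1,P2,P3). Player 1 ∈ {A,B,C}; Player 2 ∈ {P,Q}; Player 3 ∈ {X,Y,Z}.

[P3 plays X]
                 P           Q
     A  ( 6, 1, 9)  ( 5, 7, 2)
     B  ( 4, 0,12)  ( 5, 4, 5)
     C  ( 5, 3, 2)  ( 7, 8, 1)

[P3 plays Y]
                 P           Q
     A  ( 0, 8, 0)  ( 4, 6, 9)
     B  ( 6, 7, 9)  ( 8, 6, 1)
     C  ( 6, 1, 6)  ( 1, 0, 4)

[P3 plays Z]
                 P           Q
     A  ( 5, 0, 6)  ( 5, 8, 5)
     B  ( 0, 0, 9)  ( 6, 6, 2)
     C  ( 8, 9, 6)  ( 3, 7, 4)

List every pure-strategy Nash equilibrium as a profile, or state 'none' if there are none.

(A,P,X): not NE [P2→Q gives 7>1]
(A,P,Y): not NE [P1→C gives 6>0; P3→X gives 9>0]
(A,P,Z): not NE [P1→C gives 8>5; P2→Q gives 8>0; P3→X gives 9>6]
(A,Q,X): not NE [P1→C gives 7>5; P3→Y gives 9>2]
(A,Q,Y): not NE [P1→B gives 8>4; P2→P gives 8>6]
(A,Q,Z): not NE [P1→B gives 6>5; P3→Y gives 9>5]
(B,P,X): not NE [P1→A gives 6>4; P2→Q gives 4>0]
(B,P,Y): not NE [P3→X gives 12>9]
(B,P,Z): not NE [P1→C gives 8>0; P2→Q gives 6>0; P3→X gives 12>9]
(B,Q,X): not NE [P1→C gives 7>5]
(B,Q,Y): not NE [P2→P gives 7>6; P3→X gives 5>1]
(B,Q,Z): not NE [P3→X gives 5>2]
(C,P,X): not NE [P1→A gives 6>5; P2→Q gives 8>3; P3→Z gives 6>2]
(C,P,Y): NE
(C,P,Z): NE
(C,Q,X): not NE [P3→Z gives 4>1]
(C,Q,Y): not NE [P1→B gives 8>1; P2→P gives 1>0]
(C,Q,Z): not NE [P1→B gives 6>3; P2→P gives 9>7]

NE set: (C,P,Y), (C,P,Z)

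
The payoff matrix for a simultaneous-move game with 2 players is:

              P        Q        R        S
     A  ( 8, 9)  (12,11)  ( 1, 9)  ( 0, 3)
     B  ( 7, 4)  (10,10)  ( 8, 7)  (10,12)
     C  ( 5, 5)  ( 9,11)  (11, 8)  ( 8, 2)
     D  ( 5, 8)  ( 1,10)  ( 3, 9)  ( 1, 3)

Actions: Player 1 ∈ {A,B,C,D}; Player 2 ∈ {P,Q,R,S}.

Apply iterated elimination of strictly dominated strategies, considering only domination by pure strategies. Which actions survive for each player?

P1 drop D (B beats it: P:7>5 Q:10>1 R:8>3 S:10>1)
P2 drop P (Q beats it: A:11>9 B:10>4 C:11>5)
P2 drop R (Q beats it: A:11>9 B:10>7 C:11>8)
P1 drop C (B beats it: Q:10>9 S:10>8)
P1→{A,B} P2→{Q,S}

Survivors P1:{A,B} P2:{Q,S}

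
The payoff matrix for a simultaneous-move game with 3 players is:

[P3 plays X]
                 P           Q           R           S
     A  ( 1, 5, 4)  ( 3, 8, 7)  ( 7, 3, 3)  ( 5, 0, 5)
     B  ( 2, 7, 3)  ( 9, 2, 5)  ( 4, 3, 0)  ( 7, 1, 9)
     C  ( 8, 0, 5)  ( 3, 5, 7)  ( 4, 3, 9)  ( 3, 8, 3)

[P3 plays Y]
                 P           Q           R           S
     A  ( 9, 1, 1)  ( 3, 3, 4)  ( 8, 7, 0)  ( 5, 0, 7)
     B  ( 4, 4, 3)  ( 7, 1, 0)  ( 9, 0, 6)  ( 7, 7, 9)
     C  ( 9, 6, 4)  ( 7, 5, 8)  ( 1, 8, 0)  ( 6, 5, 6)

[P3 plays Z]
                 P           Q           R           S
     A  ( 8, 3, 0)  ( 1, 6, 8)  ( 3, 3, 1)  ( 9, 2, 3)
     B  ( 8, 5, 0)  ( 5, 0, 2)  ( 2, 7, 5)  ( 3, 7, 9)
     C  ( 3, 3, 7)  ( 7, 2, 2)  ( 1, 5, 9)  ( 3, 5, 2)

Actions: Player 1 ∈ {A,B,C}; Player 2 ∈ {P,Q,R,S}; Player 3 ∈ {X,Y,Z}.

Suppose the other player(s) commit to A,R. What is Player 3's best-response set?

u_3(X vs A,R) = 3
u_3(Y vs A,R) = 0
u_3(Z vs A,R) = 1
max payoff 3 at {X}

argmax u_3 = {X}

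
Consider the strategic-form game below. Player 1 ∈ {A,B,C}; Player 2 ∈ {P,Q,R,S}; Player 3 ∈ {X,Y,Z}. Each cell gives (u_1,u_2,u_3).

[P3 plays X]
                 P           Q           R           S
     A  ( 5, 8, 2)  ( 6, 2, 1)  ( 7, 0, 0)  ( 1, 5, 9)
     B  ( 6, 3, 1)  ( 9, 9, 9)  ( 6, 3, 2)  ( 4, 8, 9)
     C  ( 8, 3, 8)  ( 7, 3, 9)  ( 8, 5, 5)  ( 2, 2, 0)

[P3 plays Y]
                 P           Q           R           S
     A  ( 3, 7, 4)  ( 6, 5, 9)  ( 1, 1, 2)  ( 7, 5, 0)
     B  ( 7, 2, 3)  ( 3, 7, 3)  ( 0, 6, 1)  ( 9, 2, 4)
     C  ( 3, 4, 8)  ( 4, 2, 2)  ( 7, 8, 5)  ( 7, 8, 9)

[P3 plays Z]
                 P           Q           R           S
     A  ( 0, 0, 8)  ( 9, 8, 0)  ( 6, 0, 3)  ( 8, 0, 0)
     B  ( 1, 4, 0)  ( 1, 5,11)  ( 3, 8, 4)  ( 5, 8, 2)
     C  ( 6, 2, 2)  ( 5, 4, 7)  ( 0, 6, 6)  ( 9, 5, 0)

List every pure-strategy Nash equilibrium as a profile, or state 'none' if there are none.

(A,P,X): not NE [P1→C gives 8>5; P3→Z gives 8>2]
(A,P,Y): not NE [P1→B gives 7>3; P3→Z gives 8>4]
(A,P,Z): not NE [P1→C gives 6>0; P2→Q gives 8>0]
(A,Q,X): not NE [P1→B gives 9>6; P2→P gives 8>2; P3→Y gives 9>1]
(A,Q,Y): not NE [P2→P gives 7>5]
(A,Q,Z): not NE [P3→Y gives 9>0]
(A,R,X): not NE [P1→C gives 8>7; P2→P gives 8>0; P3→Z gives 3>0]
(A,R,Y): not NE [P1→C gives 7>1; P2→P gives 7>1; P3→Z gives 3>2]
(A,R,Z): not NE [P2→Q gives 8>0]
(A,S,X): not NE [P1→B gives 4>1; P2→P gives 8>5]
(A,S,Y): not NE [P1→B gives 9>7; P2→P gives 7>5; P3→X gives 9>0]
(A,S,Z): not NE [P1→C gives 9>8; P2→Q gives 8>0; P3→X gives 9>0]
(B,P,X): not NE [P1→C gives 8>6; P2→Q gives 9>3; P3→Y gives 3>1]
(B,P,Y): not NE [P2→Q gives 7>2]
(B,P,Z): not NE [P1→C gives 6>1; P2→S gives 8>4; P3→Y gives 3>0]
(B,Q,X): not NE [P3→Z gives 11>9]
(B,Q,Y): not NE [P1→A gives 6>3; P3→Z gives 11>3]
(B,Q,Z): not NE [P1→A gives 9>1; P2→S gives 8>5]
(B,R,X): not NE [P1→C gives 8>6; P2→Q gives 9>3; P3→Z gives 4>2]
(B,R,Y): not NE [P1→C gives 7>0; P2→Q gives 7>6; P3→Z gives 4>1]
(B,R,Z): not NE [P1→A gives 6>3]
(B,S,X): not NE [P2→Q gives 9>8]
(B,S,Y): not NE [P2→Q gives 7>2; P3→X gives 9>4]
(B,S,Z): not NE [P1→C gives 9>5; P3→X gives 9>2]
(C,P,X): not NE [P2→R gives 5>3]
(C,P,Y): not NE [P1→B gives 7>3; P2→S gives 8>4]
(C,P,Z): not NE [P2→R gives 6>2; P3→Y gives 8>2]
(C,Q,X): not NE [P1→B gives 9>7; P2→R gives 5>3]
(C,Q,Y): not NE [P1→A gives 6>4; P2→S gives 8>2; P3→X gives 9>2]
(C,Q,Z): not NE [P1→A gives 9>5; P2→R gives 6>4; P3→X gives 9>7]
(C,R,X): not NE [P3→Z gives 6>5]
(C,R,Y): not NE [P3→Z gives 6>5]
(C,R,Z): not NE [P1→A gives 6>0]
(C,S,X): not NE [P1→B gives 4>2; P2→R gives 5>2; P3→Y gives 9>0]
(C,S,Y): not NE [P1→B gives 9>7]
(C,S,Z): not NE [P2→R gives 6>5; P3→Y gives 9>0]

Equilibria: none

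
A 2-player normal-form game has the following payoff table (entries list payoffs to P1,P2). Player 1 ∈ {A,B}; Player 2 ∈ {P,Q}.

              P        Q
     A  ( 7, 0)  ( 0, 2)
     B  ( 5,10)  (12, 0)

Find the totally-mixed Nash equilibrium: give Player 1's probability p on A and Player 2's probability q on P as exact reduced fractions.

p=5/6, q=6/7

P1 indiff ⇒ q·7+(1-q)·0 = q·5+(1-q)·12 ⇒ q(2) = (1-q)(12) ⇒ q = 6/7
P2 indiff ⇒ p·0+(1-p)·10 = p·2+(1-p)·0 ⇒ p(-2) = (1-p)(-10) ⇒ p = 5/6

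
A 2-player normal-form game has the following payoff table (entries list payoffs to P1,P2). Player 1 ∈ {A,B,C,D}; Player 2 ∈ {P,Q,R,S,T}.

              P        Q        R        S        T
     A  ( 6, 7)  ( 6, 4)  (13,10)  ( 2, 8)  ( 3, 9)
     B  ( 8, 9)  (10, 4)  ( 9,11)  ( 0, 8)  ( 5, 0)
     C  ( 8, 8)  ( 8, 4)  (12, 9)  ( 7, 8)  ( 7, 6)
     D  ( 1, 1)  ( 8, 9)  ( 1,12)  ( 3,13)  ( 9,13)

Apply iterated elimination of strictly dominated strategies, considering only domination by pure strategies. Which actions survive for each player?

P2 drop P (R beats it: A:10>7 B:11>9 C:9>8 D:12>1)
P2 drop Q (R beats it: A:10>4 B:11>4 C:9>4 D:12>9)
P1 drop B (C beats it: R:12>9 S:7>0 T:7>5)
P1→{A,C,D} P2→{R,S,T}

Remaining: P1:{A,C,D} P2:{R,S,T}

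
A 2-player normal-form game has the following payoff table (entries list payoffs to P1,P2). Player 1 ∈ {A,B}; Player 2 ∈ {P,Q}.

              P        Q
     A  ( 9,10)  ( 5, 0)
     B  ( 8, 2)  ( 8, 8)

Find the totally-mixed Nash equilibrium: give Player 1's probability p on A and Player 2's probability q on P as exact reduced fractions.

p=3/8, q=3/4

P1 indiff ⇒ q·9+(1-q)·5 = q·8+(1-q)·8 ⇒ q(1) = (1-q)(3) ⇒ q = 3/4
P2 indiff ⇒ p·10+(1-p)·2 = p·0+(1-p)·8 ⇒ p(10) = (1-p)(6) ⇒ p = 3/8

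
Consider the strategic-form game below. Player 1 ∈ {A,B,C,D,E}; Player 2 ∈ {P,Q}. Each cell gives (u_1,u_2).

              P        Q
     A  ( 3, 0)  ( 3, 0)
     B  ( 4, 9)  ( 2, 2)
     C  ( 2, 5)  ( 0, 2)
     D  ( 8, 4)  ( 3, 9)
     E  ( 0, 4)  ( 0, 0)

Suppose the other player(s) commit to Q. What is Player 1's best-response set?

argmax u_1 = {A,D}

u_1(A vs Q) = 3
u_1(B vs Q) = 2
u_1(C vs Q) = 0
u_1(D vs Q) = 3
u_1(E vs Q) = 0
max payoff 3 at {A,D}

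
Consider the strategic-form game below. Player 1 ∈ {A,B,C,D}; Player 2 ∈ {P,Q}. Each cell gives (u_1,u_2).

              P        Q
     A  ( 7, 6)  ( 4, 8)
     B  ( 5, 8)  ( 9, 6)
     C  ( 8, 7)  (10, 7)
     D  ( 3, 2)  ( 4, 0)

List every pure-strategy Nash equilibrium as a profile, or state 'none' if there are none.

PSNE = {(C,P), (C,Q)}

(A,P): not NE [P1→C gives 8>7; P2→Q gives 8>6]
(A,Q): not NE [P1→C gives 10>4]
(B,P): not NE [P1→C gives 8>5]
(B,Q): not NE [P1→C gives 10>9; P2→P gives 8>6]
(C,P): NE
(C,Q): NE
(D,P): not NE [P1→C gives 8>3]
(D,Q): not NE [P1→C gives 10>4; P2→P gives 2>0]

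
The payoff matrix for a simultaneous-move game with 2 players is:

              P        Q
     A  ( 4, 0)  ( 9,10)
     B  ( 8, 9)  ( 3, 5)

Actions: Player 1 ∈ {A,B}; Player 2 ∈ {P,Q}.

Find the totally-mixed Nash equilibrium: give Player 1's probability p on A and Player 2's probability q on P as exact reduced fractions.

P1 indiff ⇒ q·4+(1-q)·9 = q·8+(1-q)·3 ⇒ q(-4) = (1-q)(-6) ⇒ q = 3/5
P2 indiff ⇒ p·0+(1-p)·9 = p·10+(1-p)·5 ⇒ p(-10) = (1-p)(-4) ⇒ p = 2/7

p=2/7, q=3/5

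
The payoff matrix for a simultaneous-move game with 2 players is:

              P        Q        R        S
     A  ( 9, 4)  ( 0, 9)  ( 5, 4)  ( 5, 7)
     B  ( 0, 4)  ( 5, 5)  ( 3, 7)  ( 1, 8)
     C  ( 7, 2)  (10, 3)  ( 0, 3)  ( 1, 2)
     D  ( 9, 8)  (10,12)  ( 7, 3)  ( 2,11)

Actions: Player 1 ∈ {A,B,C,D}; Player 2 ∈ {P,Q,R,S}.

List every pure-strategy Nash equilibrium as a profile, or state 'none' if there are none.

Nash profiles: (C,Q), (D,Q)

(A,P): not NE [P2→Q gives 9>4]
(A,Q): not NE [P1→D gives 10>0]
(A,R): not NE [P1→D gives 7>5; P2→Q gives 9>4]
(A,S): not NE [P2→Q gives 9>7]
(B,P): not NE [P1→D gives 9>0; P2→S gives 8>4]
(B,Q): not NE [P1→D gives 10>5; P2→S gives 8>5]
(B,R): not NE [P1→D gives 7>3; P2→S gives 8>7]
(B,S): not NE [P1→A gives 5>1]
(C,P): not NE [P1→D gives 9>7; P2→R gives 3>2]
(C,Q): NE
(C,R): not NE [P1→D gives 7>0]
(C,S): not NE [P1→A gives 5>1; P2→R gives 3>2]
(D,P): not NE [P2→Q gives 12>8]
(D,Q): NE
(D,R): not NE [P2→Q gives 12>3]
(D,S): not NE [P1→A gives 5>2; P2→Q gives 12>11]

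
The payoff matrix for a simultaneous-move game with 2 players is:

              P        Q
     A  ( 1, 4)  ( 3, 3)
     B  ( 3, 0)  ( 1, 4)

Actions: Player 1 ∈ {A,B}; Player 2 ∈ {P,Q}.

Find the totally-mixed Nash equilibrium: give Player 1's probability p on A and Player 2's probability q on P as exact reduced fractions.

P1 mixes 4/5 on A; P2 mixes 1/2 on P

P1 indiff ⇒ q·1+(1-q)·3 = q·3+(1-q)·1 ⇒ q(-2) = (1-q)(-2) ⇒ q = 1/2
P2 indiff ⇒ p·4+(1-p)·0 = p·3+(1-p)·4 ⇒ p(1) = (1-p)(4) ⇒ p = 4/5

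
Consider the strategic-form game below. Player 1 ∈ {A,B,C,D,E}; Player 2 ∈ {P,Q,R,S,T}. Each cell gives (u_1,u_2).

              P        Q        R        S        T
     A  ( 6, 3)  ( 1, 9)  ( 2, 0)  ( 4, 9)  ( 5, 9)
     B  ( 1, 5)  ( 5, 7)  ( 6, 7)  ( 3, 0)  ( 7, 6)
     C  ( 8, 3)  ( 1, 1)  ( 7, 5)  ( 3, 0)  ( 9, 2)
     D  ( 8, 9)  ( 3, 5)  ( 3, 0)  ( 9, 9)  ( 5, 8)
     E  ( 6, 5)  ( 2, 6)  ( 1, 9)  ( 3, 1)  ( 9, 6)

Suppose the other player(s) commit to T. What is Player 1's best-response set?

BR_1 = {C,E}

u_1(A vs T) = 5
u_1(B vs T) = 7
u_1(C vs T) = 9
u_1(D vs T) = 5
u_1(E vs T) = 9
max payoff 9 at {C,E}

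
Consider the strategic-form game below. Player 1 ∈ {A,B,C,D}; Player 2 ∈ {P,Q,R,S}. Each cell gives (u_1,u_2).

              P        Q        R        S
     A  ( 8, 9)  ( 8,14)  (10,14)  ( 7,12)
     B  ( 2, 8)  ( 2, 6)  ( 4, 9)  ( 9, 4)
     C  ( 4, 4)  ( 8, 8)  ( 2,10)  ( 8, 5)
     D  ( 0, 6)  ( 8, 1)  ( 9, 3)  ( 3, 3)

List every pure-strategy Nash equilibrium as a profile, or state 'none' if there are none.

Nash profiles: (A,Q), (A,R)

(A,P): not NE [P2→R gives 14>9]
(A,Q): NE
(A,R): NE
(A,S): not NE [P1→B gives 9>7; P2→R gives 14>12]
(B,P): not NE [P1→A gives 8>2; P2→R gives 9>8]
(B,Q): not NE [P1→D gives 8>2; P2→R gives 9>6]
(B,R): not NE [P1→A gives 10>4]
(B,S): not NE [P2→R gives 9>4]
(C,P): not NE [P1→A gives 8>4; P2→R gives 10>4]
(C,Q): not NE [P2→R gives 10>8]
(C,R): not NE [P1→A gives 10>2]
(C,S): not NE [P1→B gives 9>8; P2→R gives 10>5]
(D,P): not NE [P1→A gives 8>0]
(D,Q): not NE [P2→P gives 6>1]
(D,R): not NE [P1→A gives 10>9; P2→P gives 6>3]
(D,S): not NE [P1→B gives 9>3; P2→P gives 6>3]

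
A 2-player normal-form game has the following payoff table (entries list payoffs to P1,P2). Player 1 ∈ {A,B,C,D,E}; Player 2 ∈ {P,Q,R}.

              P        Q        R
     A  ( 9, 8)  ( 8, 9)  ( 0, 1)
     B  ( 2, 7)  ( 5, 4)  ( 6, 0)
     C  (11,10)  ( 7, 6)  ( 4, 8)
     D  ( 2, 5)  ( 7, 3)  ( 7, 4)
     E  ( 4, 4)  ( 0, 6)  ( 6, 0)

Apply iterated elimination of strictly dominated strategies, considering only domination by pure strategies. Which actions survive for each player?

IESDS → P1:{A,C} P2:{P,Q}

P2 drop R (P beats it: A:8>1 B:7>0 C:10>8 D:5>4 E:4>0)
P1 drop B (A beats it: P:9>2 Q:8>5)
P1 drop D (A beats it: P:9>2 Q:8>7)
P1 drop E (A beats it: P:9>4 Q:8>0)
P1→{A,C} P2→{P,Q}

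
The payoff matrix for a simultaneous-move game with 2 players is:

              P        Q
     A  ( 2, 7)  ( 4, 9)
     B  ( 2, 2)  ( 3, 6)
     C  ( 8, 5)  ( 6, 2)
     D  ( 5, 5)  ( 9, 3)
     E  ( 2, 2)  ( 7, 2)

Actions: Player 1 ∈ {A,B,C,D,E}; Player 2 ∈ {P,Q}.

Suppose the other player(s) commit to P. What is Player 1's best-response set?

u_1(A vs P) = 2
u_1(B vs P) = 2
u_1(C vs P) = 8
u_1(D vs P) = 5
u_1(E vs P) = 2
max payoff 8 at {C}

BR_1 = {C}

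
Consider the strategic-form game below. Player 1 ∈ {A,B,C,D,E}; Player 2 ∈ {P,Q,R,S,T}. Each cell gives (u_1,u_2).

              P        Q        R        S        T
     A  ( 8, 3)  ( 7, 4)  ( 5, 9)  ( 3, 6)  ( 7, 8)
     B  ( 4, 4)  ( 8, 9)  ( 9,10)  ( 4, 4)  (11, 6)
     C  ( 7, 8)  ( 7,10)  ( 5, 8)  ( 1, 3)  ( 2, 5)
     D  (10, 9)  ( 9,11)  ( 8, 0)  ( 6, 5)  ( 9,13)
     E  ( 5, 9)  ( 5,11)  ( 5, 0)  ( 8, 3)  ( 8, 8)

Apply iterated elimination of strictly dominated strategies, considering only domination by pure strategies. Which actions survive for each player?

P1 drop A (D beats it: P:10>8 Q:9>7 R:8>5 S:6>3 T:9>7)
P1 drop C (D beats it: P:10>7 Q:9>7 R:8>5 S:6>1 T:9>2)
P2 drop P (Q beats it: B:9>4 D:11>9 E:11>9)
P2 drop S (Q beats it: B:9>4 D:11>5 E:11>3)
P1 drop E (B beats it: Q:8>5 R:9>5 T:11>8)
P1→{B,D} P2→{Q,R,T}

Survivors P1:{B,D} P2:{Q,R,T}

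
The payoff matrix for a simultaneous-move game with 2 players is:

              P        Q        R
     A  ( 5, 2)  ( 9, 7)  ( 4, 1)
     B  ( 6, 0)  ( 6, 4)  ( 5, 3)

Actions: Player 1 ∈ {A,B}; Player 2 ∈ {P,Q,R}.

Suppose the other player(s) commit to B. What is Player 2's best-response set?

u_2(P vs B) = 0
u_2(Q vs B) = 4
u_2(R vs B) = 3
max payoff 4 at {Q}

BR_2 = {Q}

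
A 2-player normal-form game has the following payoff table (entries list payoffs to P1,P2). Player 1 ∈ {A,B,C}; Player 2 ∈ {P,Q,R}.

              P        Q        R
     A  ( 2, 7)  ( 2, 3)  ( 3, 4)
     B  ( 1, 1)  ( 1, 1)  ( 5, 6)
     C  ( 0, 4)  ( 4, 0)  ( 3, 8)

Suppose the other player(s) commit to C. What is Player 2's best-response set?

u_2(P vs C) = 4
u_2(Q vs C) = 0
u_2(R vs C) = 8
max payoff 8 at {R}

argmax u_2 = {R}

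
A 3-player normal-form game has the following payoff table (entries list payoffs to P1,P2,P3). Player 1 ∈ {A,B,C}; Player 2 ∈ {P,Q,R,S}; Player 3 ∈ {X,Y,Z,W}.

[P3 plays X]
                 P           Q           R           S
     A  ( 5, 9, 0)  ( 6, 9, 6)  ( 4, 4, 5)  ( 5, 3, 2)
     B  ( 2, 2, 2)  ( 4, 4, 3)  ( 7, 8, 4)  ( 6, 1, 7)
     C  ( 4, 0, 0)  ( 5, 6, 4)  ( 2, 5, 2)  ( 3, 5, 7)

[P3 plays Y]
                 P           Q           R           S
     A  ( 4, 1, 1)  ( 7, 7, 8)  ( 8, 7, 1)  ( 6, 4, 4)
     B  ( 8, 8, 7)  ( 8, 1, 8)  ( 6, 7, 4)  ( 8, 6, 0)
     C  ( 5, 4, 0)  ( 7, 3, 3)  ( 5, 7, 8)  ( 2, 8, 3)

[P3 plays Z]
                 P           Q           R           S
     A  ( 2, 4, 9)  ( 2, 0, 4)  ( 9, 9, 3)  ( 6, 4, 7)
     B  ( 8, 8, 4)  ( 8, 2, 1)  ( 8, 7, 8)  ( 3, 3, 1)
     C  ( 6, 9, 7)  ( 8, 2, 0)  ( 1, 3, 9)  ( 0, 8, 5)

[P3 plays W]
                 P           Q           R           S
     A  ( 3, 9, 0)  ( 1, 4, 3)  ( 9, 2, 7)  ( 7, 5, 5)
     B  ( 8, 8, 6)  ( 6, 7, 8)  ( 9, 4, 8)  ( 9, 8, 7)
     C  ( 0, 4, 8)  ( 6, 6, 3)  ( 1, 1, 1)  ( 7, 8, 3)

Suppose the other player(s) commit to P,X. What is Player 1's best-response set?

u_1(A vs P,X) = 5
u_1(B vs P,X) = 2
u_1(C vs P,X) = 4
max payoff 5 at {A}

BR_1 = {A}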